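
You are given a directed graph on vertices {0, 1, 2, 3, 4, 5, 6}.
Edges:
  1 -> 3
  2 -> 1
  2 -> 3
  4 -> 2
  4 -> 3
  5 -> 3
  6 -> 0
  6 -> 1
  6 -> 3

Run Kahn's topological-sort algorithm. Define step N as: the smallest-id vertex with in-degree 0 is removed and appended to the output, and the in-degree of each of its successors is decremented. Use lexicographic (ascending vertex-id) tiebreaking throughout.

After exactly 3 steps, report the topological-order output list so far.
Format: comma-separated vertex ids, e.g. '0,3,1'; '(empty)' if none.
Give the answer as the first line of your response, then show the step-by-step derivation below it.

4,2,5

step 1: output 4; order=[4]; indeg=(1,2,0,4,0,0,0)
step 2: output 2; order=[4,2]; indeg=(1,1,0,3,0,0,0)
step 3: output 5; order=[4,2,5]; indeg=(1,1,0,2,0,0,0)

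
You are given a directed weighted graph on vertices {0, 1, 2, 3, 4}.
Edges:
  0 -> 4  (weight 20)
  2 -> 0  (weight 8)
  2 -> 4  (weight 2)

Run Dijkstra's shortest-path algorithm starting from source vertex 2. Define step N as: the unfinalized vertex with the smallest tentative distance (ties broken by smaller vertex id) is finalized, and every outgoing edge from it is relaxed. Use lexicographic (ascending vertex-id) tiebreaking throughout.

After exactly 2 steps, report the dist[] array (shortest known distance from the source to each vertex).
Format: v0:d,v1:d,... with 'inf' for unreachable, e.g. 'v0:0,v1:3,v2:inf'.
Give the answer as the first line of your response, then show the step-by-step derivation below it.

v0:8,v1:inf,v2:0,v3:inf,v4:2

step 1: dist = v0:8,v1:inf,v2:0,v3:inf,v4:2
step 2: dist = v0:8,v1:inf,v2:0,v3:inf,v4:2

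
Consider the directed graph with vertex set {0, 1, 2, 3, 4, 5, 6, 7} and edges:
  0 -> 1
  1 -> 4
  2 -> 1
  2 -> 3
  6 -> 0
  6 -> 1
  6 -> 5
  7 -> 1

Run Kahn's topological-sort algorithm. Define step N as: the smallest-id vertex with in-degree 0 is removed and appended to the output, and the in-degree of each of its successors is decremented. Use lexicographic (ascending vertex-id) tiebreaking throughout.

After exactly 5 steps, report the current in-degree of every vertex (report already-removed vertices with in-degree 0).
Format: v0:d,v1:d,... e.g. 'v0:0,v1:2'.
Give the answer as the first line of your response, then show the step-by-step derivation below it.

v0:0,v1:1,v2:0,v3:0,v4:1,v5:0,v6:0,v7:0

step 1: output 2; order=[2]; indeg=(1,3,0,0,1,1,0,0)
step 2: output 3; order=[2,3]; indeg=(1,3,0,0,1,1,0,0)
step 3: output 6; order=[2,3,6]; indeg=(0,2,0,0,1,0,0,0)
step 4: output 0; order=[2,3,6,0]; indeg=(0,1,0,0,1,0,0,0)
step 5: output 5; order=[2,3,6,0,5]; indeg=(0,1,0,0,1,0,0,0)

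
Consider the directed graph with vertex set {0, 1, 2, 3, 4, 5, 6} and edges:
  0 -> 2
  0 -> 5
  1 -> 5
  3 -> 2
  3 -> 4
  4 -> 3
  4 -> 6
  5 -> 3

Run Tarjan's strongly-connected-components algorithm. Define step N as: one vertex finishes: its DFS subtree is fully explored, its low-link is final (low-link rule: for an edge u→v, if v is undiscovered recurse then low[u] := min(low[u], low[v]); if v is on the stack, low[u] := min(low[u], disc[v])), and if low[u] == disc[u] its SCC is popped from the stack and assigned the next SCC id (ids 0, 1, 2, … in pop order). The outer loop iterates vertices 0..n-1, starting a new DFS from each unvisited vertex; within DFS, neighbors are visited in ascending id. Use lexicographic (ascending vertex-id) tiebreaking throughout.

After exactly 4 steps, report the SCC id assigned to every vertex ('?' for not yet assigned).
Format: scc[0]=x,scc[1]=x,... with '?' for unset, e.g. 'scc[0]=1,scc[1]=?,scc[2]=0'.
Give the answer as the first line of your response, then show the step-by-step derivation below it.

scc[0]=?,scc[1]=?,scc[2]=0,scc[3]=2,scc[4]=2,scc[5]=?,scc[6]=1

step 1: low=(low[0]=0,low[1]=?,low[2]=1,low[3]=?,low[4]=?,low[5]=?,low[6]=?); scc=(scc[0]=?,scc[1]=?,scc[2]=0,scc[3]=?,scc[4]=?,scc[5]=?,scc[6]=?)
step 2: low=(low[0]=0,low[1]=?,low[2]=1,low[3]=3,low[4]=3,low[5]=2,low[6]=5); scc=(scc[0]=?,scc[1]=?,scc[2]=0,scc[3]=?,scc[4]=?,scc[5]=?,scc[6]=1)
step 3: low=(low[0]=0,low[1]=?,low[2]=1,low[3]=3,low[4]=3,low[5]=2,low[6]=5); scc=(scc[0]=?,scc[1]=?,scc[2]=0,scc[3]=?,scc[4]=?,scc[5]=?,scc[6]=1)
step 4: low=(low[0]=0,low[1]=?,low[2]=1,low[3]=3,low[4]=3,low[5]=2,low[6]=5); scc=(scc[0]=?,scc[1]=?,scc[2]=0,scc[3]=2,scc[4]=2,scc[5]=?,scc[6]=1)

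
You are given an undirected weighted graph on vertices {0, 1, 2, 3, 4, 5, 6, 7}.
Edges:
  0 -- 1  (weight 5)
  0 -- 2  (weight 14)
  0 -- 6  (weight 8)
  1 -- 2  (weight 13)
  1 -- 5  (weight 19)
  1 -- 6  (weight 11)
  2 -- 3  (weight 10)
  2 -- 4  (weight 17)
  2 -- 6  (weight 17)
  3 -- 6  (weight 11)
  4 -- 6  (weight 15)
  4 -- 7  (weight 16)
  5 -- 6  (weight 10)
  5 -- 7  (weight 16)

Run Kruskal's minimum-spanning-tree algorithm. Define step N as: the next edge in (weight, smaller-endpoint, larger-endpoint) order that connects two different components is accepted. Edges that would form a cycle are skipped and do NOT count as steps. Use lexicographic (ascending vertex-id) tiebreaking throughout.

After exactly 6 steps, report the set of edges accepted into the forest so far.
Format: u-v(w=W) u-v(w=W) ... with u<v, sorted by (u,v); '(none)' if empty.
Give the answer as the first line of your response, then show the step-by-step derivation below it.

0-1(w=5) 0-6(w=8) 2-3(w=10) 3-6(w=11) 4-6(w=15) 5-6(w=10)

step 1: add edge 0-1 (w=5); MST = {0-1(w=5)}
step 2: add edge 0-6 (w=8); MST = {0-1(w=5) 0-6(w=8)}
step 3: add edge 2-3 (w=10); MST = {0-1(w=5) 0-6(w=8) 2-3(w=10)}
step 4: add edge 5-6 (w=10); MST = {0-1(w=5) 0-6(w=8) 2-3(w=10) 5-6(w=10)}
step 5: add edge 3-6 (w=11); MST = {0-1(w=5) 0-6(w=8) 2-3(w=10) 3-6(w=11) 5-6(w=10)}
step 6: add edge 4-6 (w=15); MST = {0-1(w=5) 0-6(w=8) 2-3(w=10) 3-6(w=11) 4-6(w=15) 5-6(w=10)}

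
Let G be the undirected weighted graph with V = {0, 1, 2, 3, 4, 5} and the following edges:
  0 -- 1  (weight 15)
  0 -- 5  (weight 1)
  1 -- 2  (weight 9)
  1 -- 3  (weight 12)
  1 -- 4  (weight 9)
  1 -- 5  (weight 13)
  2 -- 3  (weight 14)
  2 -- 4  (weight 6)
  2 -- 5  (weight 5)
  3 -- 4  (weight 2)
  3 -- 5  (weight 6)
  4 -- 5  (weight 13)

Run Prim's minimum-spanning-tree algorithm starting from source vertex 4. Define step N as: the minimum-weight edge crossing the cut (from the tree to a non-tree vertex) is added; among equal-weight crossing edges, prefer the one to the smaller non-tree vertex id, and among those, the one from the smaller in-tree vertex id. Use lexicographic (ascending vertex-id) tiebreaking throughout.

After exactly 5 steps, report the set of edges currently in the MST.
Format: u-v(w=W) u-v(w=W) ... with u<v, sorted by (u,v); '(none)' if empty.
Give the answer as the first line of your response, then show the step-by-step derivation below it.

0-5(w=1) 1-2(w=9) 2-4(w=6) 2-5(w=5) 3-4(w=2)

step 1: add edge 3-4 (w=2); MST = {3-4(w=2)}
step 2: add edge 2-4 (w=6); MST = {2-4(w=6) 3-4(w=2)}
step 3: add edge 2-5 (w=5); MST = {2-4(w=6) 2-5(w=5) 3-4(w=2)}
step 4: add edge 0-5 (w=1); MST = {0-5(w=1) 2-4(w=6) 2-5(w=5) 3-4(w=2)}
step 5: add edge 1-2 (w=9); MST = {0-5(w=1) 1-2(w=9) 2-4(w=6) 2-5(w=5) 3-4(w=2)}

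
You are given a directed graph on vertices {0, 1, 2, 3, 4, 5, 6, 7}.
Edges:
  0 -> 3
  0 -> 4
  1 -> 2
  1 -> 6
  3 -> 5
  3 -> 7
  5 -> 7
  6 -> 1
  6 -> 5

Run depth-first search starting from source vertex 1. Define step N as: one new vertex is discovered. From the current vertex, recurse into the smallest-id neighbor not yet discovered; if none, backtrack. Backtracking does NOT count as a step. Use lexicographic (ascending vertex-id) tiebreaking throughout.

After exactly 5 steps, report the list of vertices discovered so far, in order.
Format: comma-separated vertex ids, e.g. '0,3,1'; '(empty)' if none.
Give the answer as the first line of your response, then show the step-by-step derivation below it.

1,2,6,5,7

step 1: discover 1; path=1; order=1
step 2: discover 2; path=1>2; order=1,2
step 3: discover 6; path=1>6; order=1,2,6
step 4: discover 5; path=1>6>5; order=1,2,6,5
step 5: discover 7; path=1>6>5>7; order=1,2,6,5,7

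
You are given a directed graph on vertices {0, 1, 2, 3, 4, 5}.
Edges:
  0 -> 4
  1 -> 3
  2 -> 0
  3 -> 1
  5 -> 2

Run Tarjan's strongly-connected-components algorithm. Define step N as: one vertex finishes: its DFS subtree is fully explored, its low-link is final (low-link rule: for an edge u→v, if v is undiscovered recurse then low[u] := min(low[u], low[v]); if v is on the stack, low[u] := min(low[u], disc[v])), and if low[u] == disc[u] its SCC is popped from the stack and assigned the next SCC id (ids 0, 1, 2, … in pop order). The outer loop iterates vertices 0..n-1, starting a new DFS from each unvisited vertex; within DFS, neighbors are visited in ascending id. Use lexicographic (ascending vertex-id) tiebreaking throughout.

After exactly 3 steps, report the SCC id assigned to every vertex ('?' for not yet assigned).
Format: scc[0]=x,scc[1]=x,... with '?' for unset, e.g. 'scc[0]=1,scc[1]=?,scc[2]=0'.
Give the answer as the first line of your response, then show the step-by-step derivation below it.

scc[0]=1,scc[1]=?,scc[2]=?,scc[3]=?,scc[4]=0,scc[5]=?

step 1: low=(low[0]=0,low[1]=?,low[2]=?,low[3]=?,low[4]=1,low[5]=?); scc=(scc[0]=?,scc[1]=?,scc[2]=?,scc[3]=?,scc[4]=0,scc[5]=?)
step 2: low=(low[0]=0,low[1]=?,low[2]=?,low[3]=?,low[4]=1,low[5]=?); scc=(scc[0]=1,scc[1]=?,scc[2]=?,scc[3]=?,scc[4]=0,scc[5]=?)
step 3: low=(low[0]=0,low[1]=2,low[2]=?,low[3]=2,low[4]=1,low[5]=?); scc=(scc[0]=1,scc[1]=?,scc[2]=?,scc[3]=?,scc[4]=0,scc[5]=?)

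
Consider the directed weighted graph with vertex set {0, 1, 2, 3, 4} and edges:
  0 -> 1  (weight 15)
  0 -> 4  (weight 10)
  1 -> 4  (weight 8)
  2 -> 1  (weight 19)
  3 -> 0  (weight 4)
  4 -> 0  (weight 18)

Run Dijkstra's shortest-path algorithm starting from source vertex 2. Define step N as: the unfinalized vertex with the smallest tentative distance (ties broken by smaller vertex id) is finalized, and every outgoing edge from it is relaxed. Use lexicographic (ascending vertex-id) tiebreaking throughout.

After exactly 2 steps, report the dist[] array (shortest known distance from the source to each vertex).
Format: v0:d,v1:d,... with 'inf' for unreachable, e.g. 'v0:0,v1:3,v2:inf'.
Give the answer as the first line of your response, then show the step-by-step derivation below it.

v0:inf,v1:19,v2:0,v3:inf,v4:27

step 1: dist = v0:inf,v1:19,v2:0,v3:inf,v4:inf
step 2: dist = v0:inf,v1:19,v2:0,v3:inf,v4:27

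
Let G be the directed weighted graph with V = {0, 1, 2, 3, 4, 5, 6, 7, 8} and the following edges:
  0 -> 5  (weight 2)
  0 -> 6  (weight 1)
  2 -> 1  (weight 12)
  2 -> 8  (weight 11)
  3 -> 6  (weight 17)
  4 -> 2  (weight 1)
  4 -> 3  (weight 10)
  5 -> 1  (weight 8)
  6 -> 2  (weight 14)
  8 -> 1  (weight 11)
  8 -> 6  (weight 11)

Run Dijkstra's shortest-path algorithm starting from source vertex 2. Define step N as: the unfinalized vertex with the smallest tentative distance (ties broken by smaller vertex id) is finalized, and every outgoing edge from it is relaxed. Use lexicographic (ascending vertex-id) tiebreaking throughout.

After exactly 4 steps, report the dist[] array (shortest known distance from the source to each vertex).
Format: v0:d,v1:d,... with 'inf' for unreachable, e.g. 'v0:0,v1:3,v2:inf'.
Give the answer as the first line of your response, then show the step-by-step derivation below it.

v0:inf,v1:12,v2:0,v3:inf,v4:inf,v5:inf,v6:22,v7:inf,v8:11

step 1: dist = v0:inf,v1:12,v2:0,v3:inf,v4:inf,v5:inf,v6:inf,v7:inf,v8:11
step 2: dist = v0:inf,v1:12,v2:0,v3:inf,v4:inf,v5:inf,v6:22,v7:inf,v8:11
step 3: dist = v0:inf,v1:12,v2:0,v3:inf,v4:inf,v5:inf,v6:22,v7:inf,v8:11
step 4: dist = v0:inf,v1:12,v2:0,v3:inf,v4:inf,v5:inf,v6:22,v7:inf,v8:11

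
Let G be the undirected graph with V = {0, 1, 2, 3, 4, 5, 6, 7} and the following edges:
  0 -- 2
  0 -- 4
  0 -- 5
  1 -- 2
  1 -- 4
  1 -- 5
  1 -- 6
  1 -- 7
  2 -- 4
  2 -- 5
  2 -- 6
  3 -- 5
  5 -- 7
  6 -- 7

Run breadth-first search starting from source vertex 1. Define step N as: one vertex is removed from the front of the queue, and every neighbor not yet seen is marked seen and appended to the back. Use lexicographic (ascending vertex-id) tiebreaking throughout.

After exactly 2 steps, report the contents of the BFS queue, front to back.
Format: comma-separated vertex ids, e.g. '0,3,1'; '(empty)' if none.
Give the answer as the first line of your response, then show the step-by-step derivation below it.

4,5,6,7,0

step 1: dequeue 1; queue=[2,4,5,6,7]; order=1
step 2: dequeue 2; queue=[4,5,6,7,0]; order=1,2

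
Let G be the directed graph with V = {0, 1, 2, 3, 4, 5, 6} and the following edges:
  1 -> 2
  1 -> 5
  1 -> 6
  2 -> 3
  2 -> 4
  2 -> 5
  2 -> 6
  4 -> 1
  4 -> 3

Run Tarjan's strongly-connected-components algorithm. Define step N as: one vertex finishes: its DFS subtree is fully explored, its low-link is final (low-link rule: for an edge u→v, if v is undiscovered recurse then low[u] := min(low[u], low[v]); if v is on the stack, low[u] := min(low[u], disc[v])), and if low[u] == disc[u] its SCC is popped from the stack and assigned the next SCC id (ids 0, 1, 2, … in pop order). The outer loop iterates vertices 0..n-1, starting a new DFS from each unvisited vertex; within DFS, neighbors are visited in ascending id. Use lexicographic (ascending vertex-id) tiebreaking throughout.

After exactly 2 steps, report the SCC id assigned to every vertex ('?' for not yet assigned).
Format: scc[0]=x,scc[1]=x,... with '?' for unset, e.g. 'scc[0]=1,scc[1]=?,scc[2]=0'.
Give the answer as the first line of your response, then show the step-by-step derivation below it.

scc[0]=0,scc[1]=?,scc[2]=?,scc[3]=1,scc[4]=?,scc[5]=?,scc[6]=?

step 1: low=(low[0]=0,low[1]=?,low[2]=?,low[3]=?,low[4]=?,low[5]=?,low[6]=?); scc=(scc[0]=0,scc[1]=?,scc[2]=?,scc[3]=?,scc[4]=?,scc[5]=?,scc[6]=?)
step 2: low=(low[0]=0,low[1]=1,low[2]=2,low[3]=3,low[4]=?,low[5]=?,low[6]=?); scc=(scc[0]=0,scc[1]=?,scc[2]=?,scc[3]=1,scc[4]=?,scc[5]=?,scc[6]=?)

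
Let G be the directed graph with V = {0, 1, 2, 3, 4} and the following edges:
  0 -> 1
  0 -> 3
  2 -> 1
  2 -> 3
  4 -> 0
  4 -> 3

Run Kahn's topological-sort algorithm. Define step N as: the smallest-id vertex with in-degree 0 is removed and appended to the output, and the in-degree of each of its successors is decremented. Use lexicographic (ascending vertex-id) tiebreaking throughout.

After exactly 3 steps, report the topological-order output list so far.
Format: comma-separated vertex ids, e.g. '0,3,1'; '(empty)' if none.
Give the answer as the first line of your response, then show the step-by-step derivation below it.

2,4,0

step 1: output 2; order=[2]; indeg=(1,1,0,2,0)
step 2: output 4; order=[2,4]; indeg=(0,1,0,1,0)
step 3: output 0; order=[2,4,0]; indeg=(0,0,0,0,0)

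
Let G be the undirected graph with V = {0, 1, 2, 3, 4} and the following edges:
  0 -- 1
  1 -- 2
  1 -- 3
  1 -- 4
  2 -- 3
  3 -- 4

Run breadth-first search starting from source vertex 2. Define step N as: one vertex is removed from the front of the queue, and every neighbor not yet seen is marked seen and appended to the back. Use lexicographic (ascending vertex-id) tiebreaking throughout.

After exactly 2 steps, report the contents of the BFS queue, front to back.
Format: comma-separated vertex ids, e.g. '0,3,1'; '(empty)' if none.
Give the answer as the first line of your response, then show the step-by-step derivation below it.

3,0,4

step 1: dequeue 2; queue=[1,3]; order=2
step 2: dequeue 1; queue=[3,0,4]; order=2,1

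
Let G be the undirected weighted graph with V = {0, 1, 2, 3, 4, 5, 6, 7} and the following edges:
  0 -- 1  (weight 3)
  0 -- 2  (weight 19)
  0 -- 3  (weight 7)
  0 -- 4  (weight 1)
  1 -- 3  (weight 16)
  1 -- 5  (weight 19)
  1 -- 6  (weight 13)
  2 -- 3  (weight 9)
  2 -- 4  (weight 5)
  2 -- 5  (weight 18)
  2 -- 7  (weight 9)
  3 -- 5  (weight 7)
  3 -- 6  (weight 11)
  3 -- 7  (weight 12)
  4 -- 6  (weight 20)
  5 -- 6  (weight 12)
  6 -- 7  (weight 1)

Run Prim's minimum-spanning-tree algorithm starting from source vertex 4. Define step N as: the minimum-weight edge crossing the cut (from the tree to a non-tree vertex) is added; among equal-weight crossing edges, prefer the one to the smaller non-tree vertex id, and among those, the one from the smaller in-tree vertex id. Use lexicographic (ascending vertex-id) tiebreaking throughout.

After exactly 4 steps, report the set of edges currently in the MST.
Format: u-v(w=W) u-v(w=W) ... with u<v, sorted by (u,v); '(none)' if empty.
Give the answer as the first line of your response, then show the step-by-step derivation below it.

0-1(w=3) 0-3(w=7) 0-4(w=1) 2-4(w=5)

step 1: add edge 0-4 (w=1); MST = {0-4(w=1)}
step 2: add edge 0-1 (w=3); MST = {0-1(w=3) 0-4(w=1)}
step 3: add edge 2-4 (w=5); MST = {0-1(w=3) 0-4(w=1) 2-4(w=5)}
step 4: add edge 0-3 (w=7); MST = {0-1(w=3) 0-3(w=7) 0-4(w=1) 2-4(w=5)}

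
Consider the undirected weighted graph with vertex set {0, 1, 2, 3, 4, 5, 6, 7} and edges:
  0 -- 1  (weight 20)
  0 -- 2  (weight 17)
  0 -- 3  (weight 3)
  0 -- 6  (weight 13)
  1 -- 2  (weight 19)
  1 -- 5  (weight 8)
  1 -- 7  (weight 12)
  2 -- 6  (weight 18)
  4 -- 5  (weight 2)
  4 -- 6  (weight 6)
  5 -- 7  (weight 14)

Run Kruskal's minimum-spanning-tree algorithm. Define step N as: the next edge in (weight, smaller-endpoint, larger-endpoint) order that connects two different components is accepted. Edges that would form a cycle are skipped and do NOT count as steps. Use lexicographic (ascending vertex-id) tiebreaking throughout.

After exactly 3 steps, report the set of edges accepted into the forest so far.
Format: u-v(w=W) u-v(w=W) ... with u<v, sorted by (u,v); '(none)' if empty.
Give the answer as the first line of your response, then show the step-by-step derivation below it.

0-3(w=3) 4-5(w=2) 4-6(w=6)

step 1: add edge 4-5 (w=2); MST = {4-5(w=2)}
step 2: add edge 0-3 (w=3); MST = {0-3(w=3) 4-5(w=2)}
step 3: add edge 4-6 (w=6); MST = {0-3(w=3) 4-5(w=2) 4-6(w=6)}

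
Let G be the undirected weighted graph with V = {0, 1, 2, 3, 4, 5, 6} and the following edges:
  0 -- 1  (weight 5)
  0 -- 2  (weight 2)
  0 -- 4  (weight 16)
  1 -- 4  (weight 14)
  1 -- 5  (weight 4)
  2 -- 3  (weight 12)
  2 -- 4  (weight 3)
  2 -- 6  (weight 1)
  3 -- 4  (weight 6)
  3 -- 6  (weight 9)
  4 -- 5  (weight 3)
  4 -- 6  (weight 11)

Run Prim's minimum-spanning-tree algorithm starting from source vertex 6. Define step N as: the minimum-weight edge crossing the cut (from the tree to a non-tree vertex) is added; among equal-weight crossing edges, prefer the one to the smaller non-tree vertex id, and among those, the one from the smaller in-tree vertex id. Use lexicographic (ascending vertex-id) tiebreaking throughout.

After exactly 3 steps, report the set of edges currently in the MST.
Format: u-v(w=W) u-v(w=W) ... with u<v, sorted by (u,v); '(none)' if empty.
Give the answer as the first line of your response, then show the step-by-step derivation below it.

0-2(w=2) 2-4(w=3) 2-6(w=1)

step 1: add edge 2-6 (w=1); MST = {2-6(w=1)}
step 2: add edge 0-2 (w=2); MST = {0-2(w=2) 2-6(w=1)}
step 3: add edge 2-4 (w=3); MST = {0-2(w=2) 2-4(w=3) 2-6(w=1)}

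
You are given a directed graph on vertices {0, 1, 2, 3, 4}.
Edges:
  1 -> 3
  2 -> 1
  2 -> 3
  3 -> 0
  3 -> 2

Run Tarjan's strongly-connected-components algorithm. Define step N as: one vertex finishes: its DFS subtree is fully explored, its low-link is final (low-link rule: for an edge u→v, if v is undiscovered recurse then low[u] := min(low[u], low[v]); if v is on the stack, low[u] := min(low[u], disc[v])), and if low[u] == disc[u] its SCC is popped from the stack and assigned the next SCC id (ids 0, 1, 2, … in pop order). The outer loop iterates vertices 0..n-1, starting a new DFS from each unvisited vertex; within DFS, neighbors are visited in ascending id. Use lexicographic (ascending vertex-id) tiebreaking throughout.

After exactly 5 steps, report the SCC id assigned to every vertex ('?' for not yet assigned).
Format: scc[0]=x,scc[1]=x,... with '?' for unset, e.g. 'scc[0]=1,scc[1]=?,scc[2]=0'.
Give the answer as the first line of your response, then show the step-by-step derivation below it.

scc[0]=0,scc[1]=1,scc[2]=1,scc[3]=1,scc[4]=2

step 1: low=(low[0]=0,low[1]=?,low[2]=?,low[3]=?,low[4]=?); scc=(scc[0]=0,scc[1]=?,scc[2]=?,scc[3]=?,scc[4]=?)
step 2: low=(low[0]=0,low[1]=1,low[2]=1,low[3]=2,low[4]=?); scc=(scc[0]=0,scc[1]=?,scc[2]=?,scc[3]=?,scc[4]=?)
step 3: low=(low[0]=0,low[1]=1,low[2]=1,low[3]=1,low[4]=?); scc=(scc[0]=0,scc[1]=?,scc[2]=?,scc[3]=?,scc[4]=?)
step 4: low=(low[0]=0,low[1]=1,low[2]=1,low[3]=1,low[4]=?); scc=(scc[0]=0,scc[1]=1,scc[2]=1,scc[3]=1,scc[4]=?)
step 5: low=(low[0]=0,low[1]=1,low[2]=1,low[3]=1,low[4]=4); scc=(scc[0]=0,scc[1]=1,scc[2]=1,scc[3]=1,scc[4]=2)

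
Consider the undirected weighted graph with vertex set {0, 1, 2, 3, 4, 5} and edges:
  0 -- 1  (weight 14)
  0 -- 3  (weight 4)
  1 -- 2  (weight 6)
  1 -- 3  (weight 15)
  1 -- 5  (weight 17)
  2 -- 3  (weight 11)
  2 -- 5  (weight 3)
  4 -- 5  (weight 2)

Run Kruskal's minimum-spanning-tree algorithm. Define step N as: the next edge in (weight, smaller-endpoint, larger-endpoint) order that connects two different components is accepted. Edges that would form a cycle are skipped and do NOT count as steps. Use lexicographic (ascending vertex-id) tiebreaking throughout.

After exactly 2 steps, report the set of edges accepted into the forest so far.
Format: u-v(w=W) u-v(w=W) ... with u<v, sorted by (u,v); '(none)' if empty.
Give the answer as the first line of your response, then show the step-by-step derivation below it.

2-5(w=3) 4-5(w=2)

step 1: add edge 4-5 (w=2); MST = {4-5(w=2)}
step 2: add edge 2-5 (w=3); MST = {2-5(w=3) 4-5(w=2)}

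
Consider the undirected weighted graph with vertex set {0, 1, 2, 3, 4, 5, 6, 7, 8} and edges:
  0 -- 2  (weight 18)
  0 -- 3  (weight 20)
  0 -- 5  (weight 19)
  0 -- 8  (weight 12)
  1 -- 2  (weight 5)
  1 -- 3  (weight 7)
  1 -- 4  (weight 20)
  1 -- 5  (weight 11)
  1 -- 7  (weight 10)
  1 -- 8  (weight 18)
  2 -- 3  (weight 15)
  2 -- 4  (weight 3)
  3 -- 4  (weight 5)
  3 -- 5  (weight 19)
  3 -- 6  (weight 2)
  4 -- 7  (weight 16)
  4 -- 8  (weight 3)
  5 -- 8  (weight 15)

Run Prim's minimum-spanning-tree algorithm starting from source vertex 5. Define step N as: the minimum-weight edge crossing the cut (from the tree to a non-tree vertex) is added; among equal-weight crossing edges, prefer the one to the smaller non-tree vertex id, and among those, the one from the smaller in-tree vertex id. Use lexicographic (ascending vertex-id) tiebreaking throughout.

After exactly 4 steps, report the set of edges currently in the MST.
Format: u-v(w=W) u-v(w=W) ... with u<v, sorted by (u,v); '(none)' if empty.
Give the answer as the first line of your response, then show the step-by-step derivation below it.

1-2(w=5) 1-5(w=11) 2-4(w=3) 4-8(w=3)

step 1: add edge 1-5 (w=11); MST = {1-5(w=11)}
step 2: add edge 1-2 (w=5); MST = {1-2(w=5) 1-5(w=11)}
step 3: add edge 2-4 (w=3); MST = {1-2(w=5) 1-5(w=11) 2-4(w=3)}
step 4: add edge 4-8 (w=3); MST = {1-2(w=5) 1-5(w=11) 2-4(w=3) 4-8(w=3)}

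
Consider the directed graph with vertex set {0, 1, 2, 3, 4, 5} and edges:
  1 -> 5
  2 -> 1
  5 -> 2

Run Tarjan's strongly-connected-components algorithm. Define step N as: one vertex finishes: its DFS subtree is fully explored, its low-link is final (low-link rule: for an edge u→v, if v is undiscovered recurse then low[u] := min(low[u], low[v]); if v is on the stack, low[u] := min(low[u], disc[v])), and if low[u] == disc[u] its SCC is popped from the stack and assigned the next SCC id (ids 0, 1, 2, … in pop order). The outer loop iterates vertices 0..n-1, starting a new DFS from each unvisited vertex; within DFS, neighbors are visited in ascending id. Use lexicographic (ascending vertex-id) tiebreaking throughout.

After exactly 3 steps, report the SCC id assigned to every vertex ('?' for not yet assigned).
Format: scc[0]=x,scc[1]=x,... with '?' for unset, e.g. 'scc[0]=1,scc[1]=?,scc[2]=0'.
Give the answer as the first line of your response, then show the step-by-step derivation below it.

scc[0]=0,scc[1]=?,scc[2]=?,scc[3]=?,scc[4]=?,scc[5]=?

step 1: low=(low[0]=0,low[1]=?,low[2]=?,low[3]=?,low[4]=?,low[5]=?); scc=(scc[0]=0,scc[1]=?,scc[2]=?,scc[3]=?,scc[4]=?,scc[5]=?)
step 2: low=(low[0]=0,low[1]=1,low[2]=1,low[3]=?,low[4]=?,low[5]=2); scc=(scc[0]=0,scc[1]=?,scc[2]=?,scc[3]=?,scc[4]=?,scc[5]=?)
step 3: low=(low[0]=0,low[1]=1,low[2]=1,low[3]=?,low[4]=?,low[5]=1); scc=(scc[0]=0,scc[1]=?,scc[2]=?,scc[3]=?,scc[4]=?,scc[5]=?)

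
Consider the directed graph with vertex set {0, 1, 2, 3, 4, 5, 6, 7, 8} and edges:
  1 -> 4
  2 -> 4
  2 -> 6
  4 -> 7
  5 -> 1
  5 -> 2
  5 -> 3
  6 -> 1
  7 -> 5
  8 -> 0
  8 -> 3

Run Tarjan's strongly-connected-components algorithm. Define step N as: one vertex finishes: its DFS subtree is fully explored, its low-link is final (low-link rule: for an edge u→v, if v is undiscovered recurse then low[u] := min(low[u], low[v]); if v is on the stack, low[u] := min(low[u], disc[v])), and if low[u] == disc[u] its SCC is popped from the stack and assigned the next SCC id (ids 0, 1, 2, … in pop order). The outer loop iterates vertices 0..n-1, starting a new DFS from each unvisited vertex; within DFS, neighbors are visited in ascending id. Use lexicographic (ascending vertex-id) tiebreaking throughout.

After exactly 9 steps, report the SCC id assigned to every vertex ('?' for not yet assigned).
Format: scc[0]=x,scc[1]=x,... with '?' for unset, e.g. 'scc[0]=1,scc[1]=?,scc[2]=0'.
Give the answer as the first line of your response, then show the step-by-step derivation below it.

scc[0]=0,scc[1]=2,scc[2]=2,scc[3]=1,scc[4]=2,scc[5]=2,scc[6]=2,scc[7]=2,scc[8]=3

step 1: low=(low[0]=0,low[1]=?,low[2]=?,low[3]=?,low[4]=?,low[5]=?,low[6]=?,low[7]=?,low[8]=?); scc=(scc[0]=0,scc[1]=?,scc[2]=?,scc[3]=?,scc[4]=?,scc[5]=?,scc[6]=?,scc[7]=?,scc[8]=?)
step 2: low=(low[0]=0,low[1]=1,low[2]=2,low[3]=?,low[4]=2,low[5]=1,low[6]=1,low[7]=3,low[8]=?); scc=(scc[0]=0,scc[1]=?,scc[2]=?,scc[3]=?,scc[4]=?,scc[5]=?,scc[6]=?,scc[7]=?,scc[8]=?)
step 3: low=(low[0]=0,low[1]=1,low[2]=1,low[3]=?,low[4]=2,low[5]=1,low[6]=1,low[7]=3,low[8]=?); scc=(scc[0]=0,scc[1]=?,scc[2]=?,scc[3]=?,scc[4]=?,scc[5]=?,scc[6]=?,scc[7]=?,scc[8]=?)
step 4: low=(low[0]=0,low[1]=1,low[2]=1,low[3]=7,low[4]=2,low[5]=1,low[6]=1,low[7]=3,low[8]=?); scc=(scc[0]=0,scc[1]=?,scc[2]=?,scc[3]=1,scc[4]=?,scc[5]=?,scc[6]=?,scc[7]=?,scc[8]=?)
step 5: low=(low[0]=0,low[1]=1,low[2]=1,low[3]=7,low[4]=2,low[5]=1,low[6]=1,low[7]=3,low[8]=?); scc=(scc[0]=0,scc[1]=?,scc[2]=?,scc[3]=1,scc[4]=?,scc[5]=?,scc[6]=?,scc[7]=?,scc[8]=?)
step 6: low=(low[0]=0,low[1]=1,low[2]=1,low[3]=7,low[4]=2,low[5]=1,low[6]=1,low[7]=1,low[8]=?); scc=(scc[0]=0,scc[1]=?,scc[2]=?,scc[3]=1,scc[4]=?,scc[5]=?,scc[6]=?,scc[7]=?,scc[8]=?)
step 7: low=(low[0]=0,low[1]=1,low[2]=1,low[3]=7,low[4]=1,low[5]=1,low[6]=1,low[7]=1,low[8]=?); scc=(scc[0]=0,scc[1]=?,scc[2]=?,scc[3]=1,scc[4]=?,scc[5]=?,scc[6]=?,scc[7]=?,scc[8]=?)
step 8: low=(low[0]=0,low[1]=1,low[2]=1,low[3]=7,low[4]=1,low[5]=1,low[6]=1,low[7]=1,low[8]=?); scc=(scc[0]=0,scc[1]=2,scc[2]=2,scc[3]=1,scc[4]=2,scc[5]=2,scc[6]=2,scc[7]=2,scc[8]=?)
step 9: low=(low[0]=0,low[1]=1,low[2]=1,low[3]=7,low[4]=1,low[5]=1,low[6]=1,low[7]=1,low[8]=8); scc=(scc[0]=0,scc[1]=2,scc[2]=2,scc[3]=1,scc[4]=2,scc[5]=2,scc[6]=2,scc[7]=2,scc[8]=3)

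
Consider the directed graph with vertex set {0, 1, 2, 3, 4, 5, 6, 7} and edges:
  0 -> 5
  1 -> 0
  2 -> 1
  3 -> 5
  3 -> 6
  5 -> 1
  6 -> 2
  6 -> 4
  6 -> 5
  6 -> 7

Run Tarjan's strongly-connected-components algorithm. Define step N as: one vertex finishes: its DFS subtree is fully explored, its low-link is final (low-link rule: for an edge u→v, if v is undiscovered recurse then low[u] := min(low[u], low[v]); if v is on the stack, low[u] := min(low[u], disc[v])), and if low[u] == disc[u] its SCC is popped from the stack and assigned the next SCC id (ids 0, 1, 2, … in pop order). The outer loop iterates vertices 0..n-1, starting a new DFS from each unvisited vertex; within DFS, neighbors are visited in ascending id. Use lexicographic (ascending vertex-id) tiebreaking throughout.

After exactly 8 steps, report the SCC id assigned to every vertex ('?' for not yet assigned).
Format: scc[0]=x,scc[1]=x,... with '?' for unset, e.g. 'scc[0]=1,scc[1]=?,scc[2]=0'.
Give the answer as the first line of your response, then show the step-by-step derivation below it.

scc[0]=0,scc[1]=0,scc[2]=1,scc[3]=5,scc[4]=2,scc[5]=0,scc[6]=4,scc[7]=3

step 1: low=(low[0]=0,low[1]=0,low[2]=?,low[3]=?,low[4]=?,low[5]=1,low[6]=?,low[7]=?); scc=(scc[0]=?,scc[1]=?,scc[2]=?,scc[3]=?,scc[4]=?,scc[5]=?,scc[6]=?,scc[7]=?)
step 2: low=(low[0]=0,low[1]=0,low[2]=?,low[3]=?,low[4]=?,low[5]=0,low[6]=?,low[7]=?); scc=(scc[0]=?,scc[1]=?,scc[2]=?,scc[3]=?,scc[4]=?,scc[5]=?,scc[6]=?,scc[7]=?)
step 3: low=(low[0]=0,low[1]=0,low[2]=?,low[3]=?,low[4]=?,low[5]=0,low[6]=?,low[7]=?); scc=(scc[0]=0,scc[1]=0,scc[2]=?,scc[3]=?,scc[4]=?,scc[5]=0,scc[6]=?,scc[7]=?)
step 4: low=(low[0]=0,low[1]=0,low[2]=3,low[3]=?,low[4]=?,low[5]=0,low[6]=?,low[7]=?); scc=(scc[0]=0,scc[1]=0,scc[2]=1,scc[3]=?,scc[4]=?,scc[5]=0,scc[6]=?,scc[7]=?)
step 5: low=(low[0]=0,low[1]=0,low[2]=3,low[3]=4,low[4]=6,low[5]=0,low[6]=5,low[7]=?); scc=(scc[0]=0,scc[1]=0,scc[2]=1,scc[3]=?,scc[4]=2,scc[5]=0,scc[6]=?,scc[7]=?)
step 6: low=(low[0]=0,low[1]=0,low[2]=3,low[3]=4,low[4]=6,low[5]=0,low[6]=5,low[7]=7); scc=(scc[0]=0,scc[1]=0,scc[2]=1,scc[3]=?,scc[4]=2,scc[5]=0,scc[6]=?,scc[7]=3)
step 7: low=(low[0]=0,low[1]=0,low[2]=3,low[3]=4,low[4]=6,low[5]=0,low[6]=5,low[7]=7); scc=(scc[0]=0,scc[1]=0,scc[2]=1,scc[3]=?,scc[4]=2,scc[5]=0,scc[6]=4,scc[7]=3)
step 8: low=(low[0]=0,low[1]=0,low[2]=3,low[3]=4,low[4]=6,low[5]=0,low[6]=5,low[7]=7); scc=(scc[0]=0,scc[1]=0,scc[2]=1,scc[3]=5,scc[4]=2,scc[5]=0,scc[6]=4,scc[7]=3)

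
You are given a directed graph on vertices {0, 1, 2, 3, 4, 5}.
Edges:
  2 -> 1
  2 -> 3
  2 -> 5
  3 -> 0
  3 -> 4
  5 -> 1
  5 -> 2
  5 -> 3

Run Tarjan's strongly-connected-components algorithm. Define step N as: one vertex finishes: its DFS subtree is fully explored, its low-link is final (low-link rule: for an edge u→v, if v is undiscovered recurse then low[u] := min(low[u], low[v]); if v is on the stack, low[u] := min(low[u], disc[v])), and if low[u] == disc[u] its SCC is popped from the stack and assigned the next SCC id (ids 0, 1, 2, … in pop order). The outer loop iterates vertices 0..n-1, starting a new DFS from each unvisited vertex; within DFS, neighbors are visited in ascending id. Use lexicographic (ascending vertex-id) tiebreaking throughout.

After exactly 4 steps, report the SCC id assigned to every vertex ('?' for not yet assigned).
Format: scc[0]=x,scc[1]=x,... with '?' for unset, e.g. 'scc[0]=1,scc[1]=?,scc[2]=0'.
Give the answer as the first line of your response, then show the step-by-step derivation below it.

scc[0]=0,scc[1]=1,scc[2]=?,scc[3]=3,scc[4]=2,scc[5]=?

step 1: low=(low[0]=0,low[1]=?,low[2]=?,low[3]=?,low[4]=?,low[5]=?); scc=(scc[0]=0,scc[1]=?,scc[2]=?,scc[3]=?,scc[4]=?,scc[5]=?)
step 2: low=(low[0]=0,low[1]=1,low[2]=?,low[3]=?,low[4]=?,low[5]=?); scc=(scc[0]=0,scc[1]=1,scc[2]=?,scc[3]=?,scc[4]=?,scc[5]=?)
step 3: low=(low[0]=0,low[1]=1,low[2]=2,low[3]=3,low[4]=4,low[5]=?); scc=(scc[0]=0,scc[1]=1,scc[2]=?,scc[3]=?,scc[4]=2,scc[5]=?)
step 4: low=(low[0]=0,low[1]=1,low[2]=2,low[3]=3,low[4]=4,low[5]=?); scc=(scc[0]=0,scc[1]=1,scc[2]=?,scc[3]=3,scc[4]=2,scc[5]=?)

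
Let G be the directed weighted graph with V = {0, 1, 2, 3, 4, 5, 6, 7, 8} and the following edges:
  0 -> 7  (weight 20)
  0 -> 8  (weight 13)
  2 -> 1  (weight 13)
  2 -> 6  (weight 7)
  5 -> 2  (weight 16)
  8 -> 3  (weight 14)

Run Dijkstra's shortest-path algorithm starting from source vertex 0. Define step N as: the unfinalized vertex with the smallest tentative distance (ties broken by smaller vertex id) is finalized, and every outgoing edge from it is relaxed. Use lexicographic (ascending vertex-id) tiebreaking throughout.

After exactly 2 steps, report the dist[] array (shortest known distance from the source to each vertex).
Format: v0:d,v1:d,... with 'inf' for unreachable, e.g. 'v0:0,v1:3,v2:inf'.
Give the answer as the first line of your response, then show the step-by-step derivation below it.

v0:0,v1:inf,v2:inf,v3:27,v4:inf,v5:inf,v6:inf,v7:20,v8:13

step 1: dist = v0:0,v1:inf,v2:inf,v3:inf,v4:inf,v5:inf,v6:inf,v7:20,v8:13
step 2: dist = v0:0,v1:inf,v2:inf,v3:27,v4:inf,v5:inf,v6:inf,v7:20,v8:13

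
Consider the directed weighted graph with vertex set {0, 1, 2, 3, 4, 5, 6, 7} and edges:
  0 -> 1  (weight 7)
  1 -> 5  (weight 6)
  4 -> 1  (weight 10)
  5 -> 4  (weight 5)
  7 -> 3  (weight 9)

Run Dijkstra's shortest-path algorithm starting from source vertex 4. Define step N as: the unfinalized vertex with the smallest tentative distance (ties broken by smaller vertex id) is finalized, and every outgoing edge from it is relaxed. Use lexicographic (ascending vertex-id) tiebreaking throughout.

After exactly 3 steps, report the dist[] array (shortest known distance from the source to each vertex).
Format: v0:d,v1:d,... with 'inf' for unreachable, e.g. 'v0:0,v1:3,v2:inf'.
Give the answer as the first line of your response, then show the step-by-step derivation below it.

v0:inf,v1:10,v2:inf,v3:inf,v4:0,v5:16,v6:inf,v7:inf

step 1: dist = v0:inf,v1:10,v2:inf,v3:inf,v4:0,v5:inf,v6:inf,v7:inf
step 2: dist = v0:inf,v1:10,v2:inf,v3:inf,v4:0,v5:16,v6:inf,v7:inf
step 3: dist = v0:inf,v1:10,v2:inf,v3:inf,v4:0,v5:16,v6:inf,v7:inf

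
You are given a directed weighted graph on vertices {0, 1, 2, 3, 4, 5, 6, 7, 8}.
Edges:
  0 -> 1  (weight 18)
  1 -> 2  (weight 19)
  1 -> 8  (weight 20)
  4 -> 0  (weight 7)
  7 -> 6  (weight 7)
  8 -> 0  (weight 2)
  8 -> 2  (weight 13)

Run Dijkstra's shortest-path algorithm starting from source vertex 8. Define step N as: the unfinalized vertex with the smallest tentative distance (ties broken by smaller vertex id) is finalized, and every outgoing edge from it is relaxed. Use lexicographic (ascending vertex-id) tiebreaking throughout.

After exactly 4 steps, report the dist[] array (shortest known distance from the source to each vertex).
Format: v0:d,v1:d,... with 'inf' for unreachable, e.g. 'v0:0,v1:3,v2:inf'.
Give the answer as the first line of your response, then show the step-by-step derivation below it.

v0:2,v1:20,v2:13,v3:inf,v4:inf,v5:inf,v6:inf,v7:inf,v8:0

step 1: dist = v0:2,v1:inf,v2:13,v3:inf,v4:inf,v5:inf,v6:inf,v7:inf,v8:0
step 2: dist = v0:2,v1:20,v2:13,v3:inf,v4:inf,v5:inf,v6:inf,v7:inf,v8:0
step 3: dist = v0:2,v1:20,v2:13,v3:inf,v4:inf,v5:inf,v6:inf,v7:inf,v8:0
step 4: dist = v0:2,v1:20,v2:13,v3:inf,v4:inf,v5:inf,v6:inf,v7:inf,v8:0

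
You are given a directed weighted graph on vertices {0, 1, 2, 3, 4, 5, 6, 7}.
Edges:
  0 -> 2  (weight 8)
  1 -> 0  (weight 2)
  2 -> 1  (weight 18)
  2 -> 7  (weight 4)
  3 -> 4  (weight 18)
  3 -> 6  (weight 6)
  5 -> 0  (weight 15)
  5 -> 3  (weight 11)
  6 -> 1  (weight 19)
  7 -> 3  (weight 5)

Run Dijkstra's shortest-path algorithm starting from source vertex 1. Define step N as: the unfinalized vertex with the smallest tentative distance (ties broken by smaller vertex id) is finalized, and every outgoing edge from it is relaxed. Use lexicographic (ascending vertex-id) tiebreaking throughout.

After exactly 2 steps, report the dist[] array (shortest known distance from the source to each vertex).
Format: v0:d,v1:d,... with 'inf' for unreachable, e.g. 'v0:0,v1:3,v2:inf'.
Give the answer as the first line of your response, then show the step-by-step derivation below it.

v0:2,v1:0,v2:10,v3:inf,v4:inf,v5:inf,v6:inf,v7:inf

step 1: dist = v0:2,v1:0,v2:inf,v3:inf,v4:inf,v5:inf,v6:inf,v7:inf
step 2: dist = v0:2,v1:0,v2:10,v3:inf,v4:inf,v5:inf,v6:inf,v7:inf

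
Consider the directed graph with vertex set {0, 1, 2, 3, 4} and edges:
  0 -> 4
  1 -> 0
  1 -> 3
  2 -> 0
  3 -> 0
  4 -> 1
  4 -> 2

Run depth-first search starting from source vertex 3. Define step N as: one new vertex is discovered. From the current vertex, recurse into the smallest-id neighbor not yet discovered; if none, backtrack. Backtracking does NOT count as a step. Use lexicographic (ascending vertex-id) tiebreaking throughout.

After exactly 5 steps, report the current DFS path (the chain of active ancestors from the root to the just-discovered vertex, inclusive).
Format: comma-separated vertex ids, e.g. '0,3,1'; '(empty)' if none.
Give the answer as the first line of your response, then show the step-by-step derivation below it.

3,0,4,2

step 1: discover 3; path=3; order=3
step 2: discover 0; path=3>0; order=3,0
step 3: discover 4; path=3>0>4; order=3,0,4
step 4: discover 1; path=3>0>4>1; order=3,0,4,1
step 5: discover 2; path=3>0>4>2; order=3,0,4,1,2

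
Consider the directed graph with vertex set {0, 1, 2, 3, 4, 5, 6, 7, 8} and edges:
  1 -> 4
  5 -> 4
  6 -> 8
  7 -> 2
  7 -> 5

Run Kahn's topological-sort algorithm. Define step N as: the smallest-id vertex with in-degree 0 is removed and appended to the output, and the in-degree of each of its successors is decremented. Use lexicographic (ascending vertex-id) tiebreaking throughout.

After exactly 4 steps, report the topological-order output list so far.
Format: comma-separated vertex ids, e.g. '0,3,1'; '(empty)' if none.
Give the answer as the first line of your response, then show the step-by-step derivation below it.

0,1,3,6

step 1: output 0; order=[0]; indeg=(0,0,1,0,2,1,0,0,1)
step 2: output 1; order=[0,1]; indeg=(0,0,1,0,1,1,0,0,1)
step 3: output 3; order=[0,1,3]; indeg=(0,0,1,0,1,1,0,0,1)
step 4: output 6; order=[0,1,3,6]; indeg=(0,0,1,0,1,1,0,0,0)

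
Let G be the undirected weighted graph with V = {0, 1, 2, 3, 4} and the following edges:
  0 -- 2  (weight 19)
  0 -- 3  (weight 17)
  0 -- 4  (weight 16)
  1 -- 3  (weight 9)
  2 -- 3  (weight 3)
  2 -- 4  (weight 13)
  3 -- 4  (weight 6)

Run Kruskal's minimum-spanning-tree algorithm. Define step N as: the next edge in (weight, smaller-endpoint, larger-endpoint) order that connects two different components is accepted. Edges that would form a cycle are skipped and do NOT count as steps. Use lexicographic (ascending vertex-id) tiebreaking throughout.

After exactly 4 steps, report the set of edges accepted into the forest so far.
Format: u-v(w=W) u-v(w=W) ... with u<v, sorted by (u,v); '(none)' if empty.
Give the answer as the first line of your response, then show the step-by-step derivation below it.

0-4(w=16) 1-3(w=9) 2-3(w=3) 3-4(w=6)

step 1: add edge 2-3 (w=3); MST = {2-3(w=3)}
step 2: add edge 3-4 (w=6); MST = {2-3(w=3) 3-4(w=6)}
step 3: add edge 1-3 (w=9); MST = {1-3(w=9) 2-3(w=3) 3-4(w=6)}
step 4: add edge 0-4 (w=16); MST = {0-4(w=16) 1-3(w=9) 2-3(w=3) 3-4(w=6)}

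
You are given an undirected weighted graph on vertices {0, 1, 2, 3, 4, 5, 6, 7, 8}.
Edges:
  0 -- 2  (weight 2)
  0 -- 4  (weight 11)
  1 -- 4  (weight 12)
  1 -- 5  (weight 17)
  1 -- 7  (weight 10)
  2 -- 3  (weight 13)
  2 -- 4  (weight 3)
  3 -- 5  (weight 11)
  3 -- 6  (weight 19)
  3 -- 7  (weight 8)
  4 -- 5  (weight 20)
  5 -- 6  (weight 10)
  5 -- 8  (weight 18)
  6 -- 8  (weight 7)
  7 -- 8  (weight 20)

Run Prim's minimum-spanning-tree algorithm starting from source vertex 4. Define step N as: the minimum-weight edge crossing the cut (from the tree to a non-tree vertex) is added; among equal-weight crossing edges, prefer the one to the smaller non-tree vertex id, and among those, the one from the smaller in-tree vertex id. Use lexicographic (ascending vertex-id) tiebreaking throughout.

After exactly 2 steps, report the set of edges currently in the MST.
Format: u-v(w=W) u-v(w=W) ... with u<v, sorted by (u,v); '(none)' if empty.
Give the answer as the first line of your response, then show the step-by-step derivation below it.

0-2(w=2) 2-4(w=3)

step 1: add edge 2-4 (w=3); MST = {2-4(w=3)}
step 2: add edge 0-2 (w=2); MST = {0-2(w=2) 2-4(w=3)}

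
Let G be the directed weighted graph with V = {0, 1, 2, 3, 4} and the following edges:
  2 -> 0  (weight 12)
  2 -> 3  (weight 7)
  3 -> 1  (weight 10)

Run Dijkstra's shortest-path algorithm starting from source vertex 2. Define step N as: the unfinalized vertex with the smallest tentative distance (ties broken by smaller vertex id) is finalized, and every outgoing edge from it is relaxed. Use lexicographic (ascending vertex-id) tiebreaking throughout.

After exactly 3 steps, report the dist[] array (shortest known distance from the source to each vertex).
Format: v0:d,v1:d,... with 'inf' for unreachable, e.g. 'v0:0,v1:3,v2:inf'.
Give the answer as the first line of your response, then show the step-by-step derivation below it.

v0:12,v1:17,v2:0,v3:7,v4:inf

step 1: dist = v0:12,v1:inf,v2:0,v3:7,v4:inf
step 2: dist = v0:12,v1:17,v2:0,v3:7,v4:inf
step 3: dist = v0:12,v1:17,v2:0,v3:7,v4:inf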